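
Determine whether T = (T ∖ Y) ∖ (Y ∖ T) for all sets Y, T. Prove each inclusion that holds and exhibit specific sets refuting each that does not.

(⟹) This inclusion fails. Take Y = {1}, T = {1}; then 1 ∈ T but 1 ∉ (T ∖ Y) ∖ (Y ∖ T).

(⟸) Let x ∈ (T ∖ Y) ∖ (Y ∖ T). Then x ∈ T and x ∉ Y, from which x ∈ T.

The sets are not equal: only the reverse inclusion holds.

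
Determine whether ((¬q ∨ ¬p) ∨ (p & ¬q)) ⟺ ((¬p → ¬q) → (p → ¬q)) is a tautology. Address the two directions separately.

Both directions hold.

(⟹) Assume the antecedent. If q is true, the antecedent forces (q = T, p = F), and (¬p → ¬q) → (p → ¬q) holds there. If q is false, (¬p → ¬q) → (p → ¬q) reduces to true regardless of the other variables. Either way (¬p → ¬q) → (p → ¬q) holds.

(⟸) Assume the antecedent. If q is true, the antecedent forces (q = T, p = F), and (¬q ∨ ¬p) ∨ (p & ¬q) holds there. If q is false, (¬q ∨ ¬p) ∨ (p & ¬q) reduces to true regardless of the other variables. Either way (¬q ∨ ¬p) ∨ (p & ¬q) holds.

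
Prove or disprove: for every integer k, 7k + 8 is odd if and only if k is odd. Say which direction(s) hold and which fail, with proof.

The biconditional holds.

Forward direction. Suppose 7k + 8 is odd. Since 7 is odd, 7k and k have the same parity, so 7k + 8 ≡ k + 8 (mod 2). As 8 is even, 7k + 8 is odd exactly when k is odd. Thus k is odd.

Converse. Suppose k is odd; write k = 2j + 1. Then 7k + 8 = 7·(2j + 1) + 8 = 2·7j + 15, which is odd.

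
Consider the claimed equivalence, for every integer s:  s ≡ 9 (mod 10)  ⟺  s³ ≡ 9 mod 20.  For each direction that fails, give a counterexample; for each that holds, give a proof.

[⇒] This fails: take s = 19. Then 19 ≡ 9 (mod 10), but 19³ = 6859 ≡ 19 (mod 20), not 9.

[⇐] Conversely, the residues r modulo 20 with r³ ≡ 9 (mod 20) are exactly {9}, and each is ≡ 9 (mod 10).

The forward direction fails; the converse holds.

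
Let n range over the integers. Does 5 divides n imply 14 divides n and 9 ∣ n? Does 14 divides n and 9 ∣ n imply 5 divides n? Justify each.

(⇒) This fails: take n = 5. Certainly 5 ∣ 5, but 14 ∤ 5.

(⇐) This fails: take n = 126. Both 14 ∣ 126 and 9 ∣ 126, yet 126 is not a multiple of 5 (since 126 = 25·5 + 1), so 5 ∤ 126.

Neither direction holds.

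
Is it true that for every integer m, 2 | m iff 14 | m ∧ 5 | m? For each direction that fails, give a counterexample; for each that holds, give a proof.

(⟹) This fails: take m = 2. Certainly 2 ∣ 2, but 14 ∤ 2.

(⟸) Suppose 14 ∣ m and 5 ∣ m. Any common multiple of 14 and 5 is a multiple of their lcm; here gcd(14, 5) = 1, so lcm(14, 5) = 14·5 = 70, so 70 ∣ m. Since 2 ∣ 70, it follows that 2 ∣ m.

Not equivalent: only (⇐) holds.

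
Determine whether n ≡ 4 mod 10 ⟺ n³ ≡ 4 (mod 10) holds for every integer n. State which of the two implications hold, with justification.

Both directions hold; the statement is true.

[⇒] Suppose n ≡ 4 mod 10. Write n = 10j + 4. Then (10j + 4)³ = 1000j³ + 1200j² + 480j + 64 = 10(100j³ + 120j² + 48j + 6) + 4, so n³ ≡ 4 (mod 10).

[⇐] For the converse, argue contrapositively. If n ≢ 4 (mod 10), then n is congruent to one of 0, 1, 2, 3, 5, 6, 7, 8, 9 modulo 10, and these give n³ ≡ 0, 1, 8, 7, 5, 6, 3, 2, 9 respectively — never 4.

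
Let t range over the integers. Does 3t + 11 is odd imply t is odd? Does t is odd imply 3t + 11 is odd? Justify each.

(⇒) This fails: t = 2 gives 3t + 11 = 17, which is odd, but 2 is even, not odd.

(⇐) This also fails: t = 3 is odd, but 3t + 11 = 20 is even, not odd.

Neither implication holds.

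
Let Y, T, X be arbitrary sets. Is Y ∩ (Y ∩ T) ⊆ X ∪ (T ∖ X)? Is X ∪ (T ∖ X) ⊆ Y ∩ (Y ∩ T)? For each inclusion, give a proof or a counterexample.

(⊆) holds; (⊇) fails.

(⊇) This inclusion fails. Take Y = ∅, T = {1}, X = ∅; then 1 ∈ X ∪ (T ∖ X) but 1 ∉ Y ∩ (Y ∩ T).

(⊆) Let x ∈ Y ∩ (Y ∩ T). Then either x ∈ Y ∩ T and x ∉ X; or x ∈ Y ∩ T ∩ X. In each case x ∈ X ∪ (T ∖ X), so Y ∩ (Y ∩ T) ⊆ X ∪ (T ∖ X).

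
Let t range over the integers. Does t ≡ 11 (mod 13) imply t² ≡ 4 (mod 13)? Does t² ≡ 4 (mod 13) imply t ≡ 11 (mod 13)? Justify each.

The forward direction holds; the converse fails.

Forward direction. Suppose t ≡ 11 (mod 13). Write t = 13j + 11. Then (13j + 11)² = 169j² + 286j + 121 = 13(13j² + 22j + 9) + 4, so t² ≡ 4 (mod 13).

Converse. This fails: take t = 2. Then 2² = 4 ≡ 4 (mod 13), yet 2 ≡ 2 (mod 13), not 11.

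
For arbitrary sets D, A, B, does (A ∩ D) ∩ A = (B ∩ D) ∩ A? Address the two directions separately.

(⟹) This inclusion fails. Take D = {1}, A = {1}, B = ∅; then 1 ∈ (A ∩ D) ∩ A but 1 ∉ (B ∩ D) ∩ A.

(⟸) Let x ∈ (B ∩ D) ∩ A. Then x ∈ D ∩ A ∩ B, from which x ∈ (A ∩ D) ∩ A.

(⊆) fails; (⊇) holds.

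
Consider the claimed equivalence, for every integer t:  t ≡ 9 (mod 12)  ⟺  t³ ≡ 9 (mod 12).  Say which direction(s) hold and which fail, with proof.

(→) Suppose t ≡ 9 (mod 12). Write t = 12j + 9. Then (12j + 9)³ = 1728j³ + 3888j² + 2916j + 729 = 12(144j³ + 324j² + 243j + 60) + 9, so t³ ≡ 9 (mod 12).

(←) For the converse, argue contrapositively. If t ≢ 9 (mod 12), then t is congruent to one of 0, 1, 2, 3, 4, 5, 6, 7, 8, 10, 11 modulo 12, and these give t³ ≡ 0, 1, 8, 3, 4, 5, 0, 7, 8, 4, 11 respectively — never 9.

Both directions hold; the statement is true.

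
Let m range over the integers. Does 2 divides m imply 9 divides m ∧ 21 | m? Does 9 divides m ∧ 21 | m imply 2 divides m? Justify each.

Neither direction holds.

(⇒) This fails: take m = 2. Certainly 2 ∣ 2, but 9 ∤ 2.

(⇐) This fails: take m = 63. Both 9 ∣ 63 and 21 ∣ 63, yet 63 is not a multiple of 2 (since 63 = 31·2 + 1), so 2 ∤ 63.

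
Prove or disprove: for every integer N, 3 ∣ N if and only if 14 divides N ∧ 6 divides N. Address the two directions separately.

Not equivalent: only (⇐) holds.

(⇐) Suppose 14 ∣ N and 6 ∣ N. Any common multiple of 14 and 6 is a multiple of their lcm; here lcm(14, 6) = 14·6/gcd(14, 6) = 84/2 = 42, so 42 ∣ N. Since 3 ∣ 42, it follows that 3 ∣ N.

(⇒) This fails: take N = 3. Certainly 3 ∣ 3, but 14 ∤ 3.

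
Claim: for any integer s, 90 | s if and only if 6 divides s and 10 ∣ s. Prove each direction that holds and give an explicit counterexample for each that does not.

Converse. This fails: take s = 30. Both 6 ∣ 30 and 10 ∣ 30, yet 30 is not a multiple of 90 (since 30 = 0·90 + 30), so 90 ∤ 30.

Forward direction. If 90 ∣ s, write s = 90q. Since 90 = 15·6, s = 6·(15q), so 6 ∣ s; and since 90 = 9·10, s = 10·(9q), so 10 ∣ s.

(⇒) holds; (⇐) fails.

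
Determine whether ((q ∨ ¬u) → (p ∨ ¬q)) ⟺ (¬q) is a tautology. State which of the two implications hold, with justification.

Only the reverse direction holds.

(←) Assume the antecedent. If p is true, (q ∨ ¬u) → (p ∨ ¬q) reduces to true regardless of the other variables. If p is false, the antecedent forces (p = F, u = F, q = F) or (p = F, u = T, q = F), and (q ∨ ¬u) → (p ∨ ¬q) holds there. Either way (q ∨ ¬u) → (p ∨ ¬q) holds.

(→) This fails. Under p = T, u = F, q = T, the left side is true but the right side is false.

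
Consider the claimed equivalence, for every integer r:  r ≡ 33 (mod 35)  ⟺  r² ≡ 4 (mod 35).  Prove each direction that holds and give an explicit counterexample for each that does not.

(⟸) This fails: take r = 2. Then 2² = 4 ≡ 4 (mod 35), yet 2 ≡ 2 (mod 35), not 33.

(⟹) Suppose r ≡ 33 (mod 35). Write r = 35j + 33. Then (35j + 33)² = 1225j² + 2310j + 1089 = 35(35j² + 66j + 31) + 4, so r² ≡ 4 (mod 35).

Not equivalent: only (⇒) holds.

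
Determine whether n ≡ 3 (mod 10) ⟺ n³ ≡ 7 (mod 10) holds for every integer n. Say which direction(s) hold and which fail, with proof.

Forward direction. Suppose n ≡ 3 (mod 10). Write n = 10j + 3. Then (10j + 3)³ = 1000j³ + 900j² + 270j + 27 = 10(100j³ + 90j² + 27j + 2) + 7, so n³ ≡ 7 (mod 10).

Converse. Suppose n³ ≡ 7 (mod 10). The only residue r in {0, …, 9} with r³ ≡ 7 (mod 10) is r = 3, so n ≡ 3 (mod 10).

Both directions hold.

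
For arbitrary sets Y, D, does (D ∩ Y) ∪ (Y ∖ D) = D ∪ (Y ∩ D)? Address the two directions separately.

Neither inclusion holds.

(⟹) This inclusion fails. Take Y = {1}, D = ∅; then 1 ∈ (D ∩ Y) ∪ (Y ∖ D) but 1 ∉ D ∪ (Y ∩ D).

(⟸) This inclusion fails. Take Y = ∅, D = {1}; then 1 ∈ D ∪ (Y ∩ D) but 1 ∉ (D ∩ Y) ∪ (Y ∖ D).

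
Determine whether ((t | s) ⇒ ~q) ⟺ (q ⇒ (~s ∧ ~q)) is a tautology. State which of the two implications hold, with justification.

(⟹) This fails. Under t = F, s = F, q = T, the left side is true but the right side is false.

(⟸) Assume the antecedent. If t is true, the antecedent forces (t = T, s = F, q = F) or (t = T, s = T, q = F), and (t | s) ⇒ ~q holds there. If t is false, the antecedent forces (t = F, s = F, q = F) or (t = F, s = T, q = F), and (t | s) ⇒ ~q holds there. Either way (t | s) ⇒ ~q holds.

Only the converse holds.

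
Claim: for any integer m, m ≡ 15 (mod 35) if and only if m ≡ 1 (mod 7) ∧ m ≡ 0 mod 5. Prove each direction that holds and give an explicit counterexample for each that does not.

The biconditional holds.

Forward direction. Suppose m ≡ 15 (mod 35); write m = 35j + 15. Since 7 ∣ 35, reducing mod 7 gives m ≡ 15 ≡ 1 (mod 7); since 5 ∣ 35, reducing mod 5 gives m ≡ 15 ≡ 0 (mod 5).

Converse. If m ≡ 1 (mod 7) and m ≡ 0 (mod 5), then by the Chinese remainder theorem m ≡ 15 (mod 35). This is exactly m ≡ 15 (mod 35).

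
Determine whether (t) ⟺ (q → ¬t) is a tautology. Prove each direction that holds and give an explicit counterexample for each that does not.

(→) This fails. Under q = T, t = T, the left side is true but the right side is false.

(←) This fails. Under q = F, t = F, the left side is false but the right side is true.

(⇒) fails and (⇐) fails.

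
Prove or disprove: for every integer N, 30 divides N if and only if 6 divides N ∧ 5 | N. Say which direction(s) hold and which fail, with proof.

(⟸) Suppose 6 ∣ N and 5 ∣ N. Any common multiple of 6 and 5 is a multiple of their lcm; here gcd(6, 5) = 1, so lcm(6, 5) = 6·5 = 30, so 30 ∣ N.

(⟹) If 30 ∣ N, write N = 30q. Since 30 = 5·6, N = 6·(5q), so 6 ∣ N; and since 30 = 6·5, N = 5·(6q), so 5 ∣ N.

Both directions hold; the statement is true.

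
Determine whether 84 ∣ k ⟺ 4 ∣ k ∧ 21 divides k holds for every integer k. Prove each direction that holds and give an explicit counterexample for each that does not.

The biconditional holds.

[⇒] If 84 ∣ k, write k = 84q. Since 84 = 21·4, k = 4·(21q), so 4 ∣ k; and since 84 = 4·21, k = 21·(4q), so 21 ∣ k.

[⇐] Suppose 4 ∣ k and 21 ∣ k. Any common multiple of 4 and 21 is a multiple of their lcm; here gcd(4, 21) = 1, so lcm(4, 21) = 4·21 = 84, so 84 ∣ k.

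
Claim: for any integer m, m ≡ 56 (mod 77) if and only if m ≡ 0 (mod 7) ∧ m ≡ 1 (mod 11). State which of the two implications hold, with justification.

The biconditional holds.

(→) Suppose m ≡ 56 (mod 77); write m = 77j + 56. Since 7 ∣ 77, reducing mod 7 gives m ≡ 56 ≡ 0 (mod 7); since 11 ∣ 77, reducing mod 11 gives m ≡ 56 ≡ 1 (mod 11).

(←) Conversely, if m ≡ 0 (mod 7) and m ≡ 1 (mod 11), then by the Chinese remainder theorem m ≡ 56 (mod 77). This is exactly m ≡ 56 (mod 77).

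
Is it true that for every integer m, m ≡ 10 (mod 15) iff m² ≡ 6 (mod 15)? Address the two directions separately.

(⟹) This fails: take m = 10. Then 10 ≡ 10 (mod 15), but 10² = 100 ≡ 10 (mod 15), not 6.

(⟸) This fails: take m = 6. Then 6² = 36 ≡ 6 (mod 15), yet 6 ≡ 6 (mod 15), not 10.

Both directions fail.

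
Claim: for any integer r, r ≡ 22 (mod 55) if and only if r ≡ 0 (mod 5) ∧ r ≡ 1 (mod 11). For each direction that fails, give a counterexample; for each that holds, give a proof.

(⇒) fails and (⇐) fails.

(⇒) This fails: r = 22 gives 22 ≡ 22 (mod 55) but 22 ≡ 2 (mod 5), so the conjunction on the right does not hold.

(⇐) This fails: r = 45 satisfies both congruences on the right (45 ≡ 0 mod 5 and 45 ≡ 1 mod 11) yet 45 ≡ 45 (mod 55), not 22.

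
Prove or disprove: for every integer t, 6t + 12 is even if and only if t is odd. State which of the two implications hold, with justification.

(⟹) This fails: take t = 4. Then 6t + 12 = 36, which is even, yet t = 4 is even, not odd.

(⟸) Suppose t is odd. Since 6 is even, 6t is even for every t, so 6t + 12 has the same parity as 12, which is even. Hence 6t + 12 is even.

Only the converse holds.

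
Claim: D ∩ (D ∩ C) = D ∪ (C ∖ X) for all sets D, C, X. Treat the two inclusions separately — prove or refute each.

Only the forward inclusion holds.

Forward inclusion. Let x ∈ D ∩ (D ∩ C). Then either x ∈ D ∩ C and x ∉ X; or x ∈ D ∩ C ∩ X. In each case x ∈ D ∪ (C ∖ X), so D ∩ (D ∩ C) ⊆ D ∪ (C ∖ X).

Reverse inclusion. This inclusion fails. Take D = {1}, C = ∅, X = ∅; then 1 ∈ D ∪ (C ∖ X) but 1 ∉ D ∩ (D ∩ C).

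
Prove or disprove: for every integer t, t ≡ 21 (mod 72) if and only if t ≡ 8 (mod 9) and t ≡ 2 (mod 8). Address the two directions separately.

Neither implication holds.

(⇒) This fails: t = 21 gives 21 ≡ 21 (mod 72) but 21 ≡ 3 (mod 9), so the conjunction on the right does not hold.

(⇐) This fails: t = 26 satisfies both congruences on the right (26 ≡ 8 mod 9 and 26 ≡ 2 mod 8) yet 26 ≡ 26 (mod 72), not 21.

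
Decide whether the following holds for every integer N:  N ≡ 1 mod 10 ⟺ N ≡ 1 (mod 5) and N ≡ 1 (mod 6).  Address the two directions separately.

Forward direction. This fails: N = 11 gives 11 ≡ 1 (mod 10) but 11 ≡ 5 (mod 6), so the conjunction on the right does not hold.

Converse. If N ≡ 1 (mod 5) and N ≡ 1 (mod 6), then by the Chinese remainder theorem N ≡ 1 (mod 30). Since 1 ≡ 1 (mod 10) and 10 ∣ 30, we get N ≡ 1 (mod 10).

The forward direction fails; the converse holds.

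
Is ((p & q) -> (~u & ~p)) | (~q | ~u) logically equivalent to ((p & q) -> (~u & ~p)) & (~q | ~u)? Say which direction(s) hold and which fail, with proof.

(⇒) fails; (⇐) holds.

Forward direction. This fails. Under u = T, p = F, q = T, the left side is true but the right side is false.

Converse. Assume the antecedent. If u is true, the antecedent forces (u = T, p = F, q = F) or (u = T, p = T, q = F), and the consequent holds there. If u is false, the consequent reduces to true regardless of the other variables. Either way the consequent holds.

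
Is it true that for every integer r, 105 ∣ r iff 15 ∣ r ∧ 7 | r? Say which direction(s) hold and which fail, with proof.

[⇒] If 105 ∣ r, write r = 105q. Since 105 = 7·15, r = 15·(7q), so 15 ∣ r; and since 105 = 15·7, r = 7·(15q), so 7 ∣ r.

[⇐] Suppose 15 ∣ r and 7 ∣ r. Any common multiple of 15 and 7 is a multiple of their lcm; here gcd(15, 7) = 1, so lcm(15, 7) = 15·7 = 105, so 105 ∣ r.

Both implications hold.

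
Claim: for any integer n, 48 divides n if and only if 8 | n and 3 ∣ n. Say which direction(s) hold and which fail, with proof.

Only the forward direction holds.

(→) If 48 ∣ n, write n = 48q. Since 48 = 6·8, n = 8·(6q), so 8 ∣ n; and since 48 = 16·3, n = 3·(16q), so 3 ∣ n.

(←) This fails: take n = 24. Both 8 ∣ 24 and 3 ∣ 24, yet 24 is not a multiple of 48 (since 24 = 0·48 + 24), so 48 ∤ 24.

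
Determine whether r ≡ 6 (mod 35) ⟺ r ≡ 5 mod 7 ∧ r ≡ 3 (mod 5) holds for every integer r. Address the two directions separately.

Neither direction holds.

(→) This fails: r = 6 gives 6 ≡ 6 (mod 35) but 6 ≡ 6 (mod 7), so the conjunction on the right does not hold.

(←) This fails: r = 33 satisfies both congruences on the right (33 ≡ 5 mod 7 and 33 ≡ 3 mod 5) yet 33 ≡ 33 (mod 35), not 6.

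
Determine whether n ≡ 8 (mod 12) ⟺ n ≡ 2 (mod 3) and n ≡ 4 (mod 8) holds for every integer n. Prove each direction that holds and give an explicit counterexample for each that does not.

Only the reverse direction holds.

(⟹) This fails: n = 8 gives 8 ≡ 8 (mod 12) but 8 ≡ 0 (mod 8), so the conjunction on the right does not hold.

(⟸) Conversely, if n ≡ 2 (mod 3) and n ≡ 4 (mod 8), then by the Chinese remainder theorem n ≡ 20 (mod 24). Since 20 ≡ 8 (mod 12) and 12 ∣ 24, we get n ≡ 8 (mod 12).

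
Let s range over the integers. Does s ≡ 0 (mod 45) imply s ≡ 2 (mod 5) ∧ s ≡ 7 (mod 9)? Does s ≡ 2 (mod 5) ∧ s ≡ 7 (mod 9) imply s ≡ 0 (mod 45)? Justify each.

(⇒) fails and (⇐) fails.

(→) This fails: s = 0 gives 0 ≡ 0 (mod 45) but 0 ≡ 0 (mod 5), so the conjunction on the right does not hold.

(←) This fails: s = 7 satisfies both congruences on the right (7 ≡ 2 mod 5 and 7 ≡ 7 mod 9) yet 7 ≡ 7 (mod 45), not 0.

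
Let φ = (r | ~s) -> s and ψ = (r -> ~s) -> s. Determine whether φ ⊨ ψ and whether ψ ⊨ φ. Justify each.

Both directions hold; the statement is true.

(←) Assume the antecedent. If s is true, (r | ~s) -> s reduces to true regardless of the other variables. If s is false, the antecedent cannot hold. Either way (r | ~s) -> s holds.

(→) Assume the antecedent. If s is true, (r -> ~s) -> s reduces to true regardless of the other variables. If s is false, the antecedent cannot hold. Either way (r -> ~s) -> s holds.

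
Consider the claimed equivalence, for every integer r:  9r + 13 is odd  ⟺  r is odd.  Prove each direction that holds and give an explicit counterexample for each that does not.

(→) This fails: r = 6 gives 9r + 13 = 67, which is odd, but 6 is even, not odd.

(←) This also fails: r = 3 is odd, but 9r + 13 = 40 is even, not odd.

Neither direction holds.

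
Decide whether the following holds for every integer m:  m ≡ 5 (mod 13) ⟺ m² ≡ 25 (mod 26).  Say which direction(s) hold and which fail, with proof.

Both directions fail.

(⇒) This fails: take m = 18. Then 18 ≡ 5 (mod 13), but 18² = 324 ≡ 12 (mod 26), not 25.

(⇐) This fails: take m = 21. Then 21² = 441 ≡ 25 (mod 26), yet 21 ≡ 8 (mod 13), not 5.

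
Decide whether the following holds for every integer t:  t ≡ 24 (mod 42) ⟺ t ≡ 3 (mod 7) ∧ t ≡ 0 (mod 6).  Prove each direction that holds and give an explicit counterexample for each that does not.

Both directions hold; the statement is true.

(⟸) If t ≡ 3 (mod 7) and t ≡ 0 (mod 6), then by the Chinese remainder theorem t ≡ 24 (mod 42). This is exactly t ≡ 24 (mod 42).

(⟹) Suppose t ≡ 24 (mod 42); write t = 42j + 24. Since 7 ∣ 42, reducing mod 7 gives t ≡ 24 ≡ 3 (mod 7); since 6 ∣ 42, reducing mod 6 gives t ≡ 24 ≡ 0 (mod 6).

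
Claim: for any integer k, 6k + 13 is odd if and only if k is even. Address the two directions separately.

(⇒) fails; (⇐) holds.

Forward direction. This fails: take k = 1. Then 6k + 13 = 19, which is odd, yet k = 1 is odd, not even.

Converse. Suppose k is even. Since 6 is even, 6k is even for every k, so 6k + 13 has the same parity as 13, which is odd. Hence 6k + 13 is odd.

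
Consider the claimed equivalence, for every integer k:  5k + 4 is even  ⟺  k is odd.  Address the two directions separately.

Neither implication holds.

Forward direction. This fails: k = 4 gives 5k + 4 = 24, which is even, but 4 is even, not odd.

Converse. This also fails: k = 1 is odd, but 5k + 4 = 9 is odd, not even.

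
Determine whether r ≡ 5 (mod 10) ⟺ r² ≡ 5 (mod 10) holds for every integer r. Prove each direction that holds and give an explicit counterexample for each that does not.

(→) Suppose r ≡ 5 (mod 10). Write r = 10j + 5. Then (10j + 5)² = 100j² + 100j + 25 = 10(10j² + 10j + 2) + 5, so r² ≡ 5 (mod 10).

(←) For the converse, argue contrapositively. If r ≢ 5 (mod 10), then r is congruent to one of 0, 1, 2, 3, 4, 6, 7, 8, 9 modulo 10, and these give r² ≡ 0, 1, 4, 9, 6, 6, 9, 4, 1 respectively — never 5.

Both implications hold.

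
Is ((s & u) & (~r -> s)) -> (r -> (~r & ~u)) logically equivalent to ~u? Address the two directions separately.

[⇒] This fails. Under u = T, r = F, s = F, the left side is true but the right side is false.

[⇐] Assume the antecedent. If u is true, the antecedent cannot hold. If u is false, the consequent reduces to true regardless of the other variables. Either way the consequent holds.

Only the reverse direction holds.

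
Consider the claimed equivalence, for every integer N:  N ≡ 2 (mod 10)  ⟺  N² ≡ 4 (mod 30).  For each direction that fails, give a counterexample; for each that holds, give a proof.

Neither direction holds.

(→) This fails: take N = 12. Then 12 ≡ 2 (mod 10), but 12² = 144 ≡ 24 (mod 30), not 4.

(←) This fails: take N = 8. Then 8² = 64 ≡ 4 (mod 30), yet 8 ≡ 8 (mod 10), not 2.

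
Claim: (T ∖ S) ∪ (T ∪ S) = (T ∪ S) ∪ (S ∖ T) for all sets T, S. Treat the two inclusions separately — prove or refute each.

The two sets are equal.

(⟹) Let x ∈ (T ∖ S) ∪ (T ∪ S). Then either x ∈ T and x ∉ S; or x ∈ S and x ∉ T; or x ∈ T ∩ S. In each case x ∈ (T ∪ S) ∪ (S ∖ T), so (T ∖ S) ∪ (T ∪ S) ⊆ (T ∪ S) ∪ (S ∖ T).

(⟸) Let x ∈ (T ∪ S) ∪ (S ∖ T). Then either x ∈ T and x ∉ S; or x ∈ S and x ∉ T; or x ∈ T ∩ S. In each case x ∈ (T ∖ S) ∪ (T ∪ S), so (T ∪ S) ∪ (S ∖ T) ⊆ (T ∖ S) ∪ (T ∪ S).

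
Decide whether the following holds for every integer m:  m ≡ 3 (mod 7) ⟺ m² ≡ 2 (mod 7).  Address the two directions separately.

(⇒) holds; (⇐) fails.

Forward direction. Suppose m ≡ 3 (mod 7). Write m = 7j + 3. Then (7j + 3)² = 49j² + 42j + 9 = 7(7j² + 6j + 1) + 2, so m² ≡ 2 (mod 7).

Converse. This fails: take m = 4. Then 4² = 16 ≡ 2 (mod 7), yet 4 ≡ 4 (mod 7), not 3.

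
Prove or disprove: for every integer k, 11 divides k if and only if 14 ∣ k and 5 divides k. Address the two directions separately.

[⇒] This fails: take k = 11. Certainly 11 ∣ 11, but 14 ∤ 11.

[⇐] This fails: take k = 70. Both 14 ∣ 70 and 5 ∣ 70, yet 70 is not a multiple of 11 (since 70 = 6·11 + 4), so 11 ∤ 70.

Neither direction holds.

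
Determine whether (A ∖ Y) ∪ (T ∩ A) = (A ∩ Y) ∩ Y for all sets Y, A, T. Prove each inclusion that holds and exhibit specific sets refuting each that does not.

Forward inclusion. This inclusion fails. Take Y = ∅, A = {1}, T = ∅; then 1 ∈ (A ∖ Y) ∪ (T ∩ A) but 1 ∉ (A ∩ Y) ∩ Y.

Reverse inclusion. This inclusion fails. Take Y = {1}, A = {1}, T = ∅; then 1 ∈ (A ∩ Y) ∩ Y but 1 ∉ (A ∖ Y) ∪ (T ∩ A).

Neither inclusion holds.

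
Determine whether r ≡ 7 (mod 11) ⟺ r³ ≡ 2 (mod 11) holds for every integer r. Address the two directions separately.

Both implications hold.

Forward direction. Suppose r ≡ 7 (mod 11). Write r = 11j + 7. Then (11j + 7)³ = 1331j³ + 2541j² + 1617j + 343 = 11(121j³ + 231j² + 147j + 31) + 2, so r³ ≡ 2 (mod 11).

Converse. For the converse, argue contrapositively. If r ≢ 7 (mod 11), then r is congruent to one of 0, 1, 2, 3, 4, 5, 6, 8, 9, 10 modulo 11, and these give r³ ≡ 0, 1, 8, 5, 9, 4, 7, 6, 3, 10 respectively — never 2.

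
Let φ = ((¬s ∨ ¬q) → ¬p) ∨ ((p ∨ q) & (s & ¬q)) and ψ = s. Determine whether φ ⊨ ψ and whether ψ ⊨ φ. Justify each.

(⇒) fails; (⇐) holds.

(⟸) Assume the antecedent. If p is true, the antecedent forces (p = T, q = F, s = T) or (p = T, q = T, s = T), and the consequent holds there. If p is false, the consequent reduces to true regardless of the other variables. Either way the consequent holds.

(⟹) This fails. Under p = F, q = F, s = F, the left side is true but the right side is false.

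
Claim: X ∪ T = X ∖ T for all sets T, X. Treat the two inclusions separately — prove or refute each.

(⊆) fails; (⊇) holds.

(⊆) This inclusion fails. Take T = {1}, X = ∅; then 1 ∈ X ∪ T but 1 ∉ X ∖ T.

(⊇) Let x ∈ X ∖ T. Then x ∈ X and x ∉ T, from which x ∈ X ∪ T.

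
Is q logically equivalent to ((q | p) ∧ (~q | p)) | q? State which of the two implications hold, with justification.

Forward direction. Assume the antecedent. If p is true, ((q | p) ∧ (~q | p)) | q reduces to true regardless of the other variables. If p is false, the antecedent forces (p = F, q = T), and ((q | p) ∧ (~q | p)) | q holds there. Either way ((q | p) ∧ (~q | p)) | q holds.

Converse. This fails. Under p = T, q = F, the left side is false but the right side is true.

Not equivalent: only (⇒) holds.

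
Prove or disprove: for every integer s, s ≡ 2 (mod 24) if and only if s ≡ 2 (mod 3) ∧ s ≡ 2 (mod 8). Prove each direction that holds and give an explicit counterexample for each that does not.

(⟹) Suppose s ≡ 2 (mod 24); write s = 24j + 2. Since 3 ∣ 24, reducing mod 3 gives s ≡ 2 (mod 3); since 8 ∣ 24, reducing mod 8 gives s ≡ 2 (mod 8).

(⟸) Conversely, if s ≡ 2 (mod 3) and s ≡ 2 (mod 8), then by the Chinese remainder theorem s ≡ 2 (mod 24). This is exactly s ≡ 2 (mod 24).

Both implications hold.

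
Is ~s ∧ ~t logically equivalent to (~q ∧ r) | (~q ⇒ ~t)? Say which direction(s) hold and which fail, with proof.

(→) Assume the antecedent. If r is true, (~q ∧ r) | (~q ⇒ ~t) reduces to true regardless of the other variables. If r is false, the antecedent forces (r = F, t = F, s = F, q = F) or (r = F, t = F, s = F, q = T), and (~q ∧ r) | (~q ⇒ ~t) holds there. Either way (~q ∧ r) | (~q ⇒ ~t) holds.

(←) This fails. Under r = T, t = T, s = F, q = F, the left side is false but the right side is true.

Not equivalent: only (⇒) holds.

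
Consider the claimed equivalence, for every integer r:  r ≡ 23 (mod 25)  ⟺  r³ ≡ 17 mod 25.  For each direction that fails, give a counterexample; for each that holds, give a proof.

(⇐) Suppose r³ ≡ 17 (mod 25). The only residue r in {0, …, 24} with r³ ≡ 17 (mod 25) is r = 23, so r ≡ 23 (mod 25).

(⇒) Suppose r ≡ 23 (mod 25). Write r = 25j + 23. Then (25j + 23)³ = 15625j³ + 43125j² + 39675j + 12167 = 25(625j³ + 1725j² + 1587j + 486) + 17, so r³ ≡ 17 (mod 25).

Both directions hold.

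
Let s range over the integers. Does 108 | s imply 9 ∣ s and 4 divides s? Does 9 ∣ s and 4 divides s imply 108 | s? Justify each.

(⇒) If 108 ∣ s, write s = 108q. Since 108 = 12·9, s = 9·(12q), so 9 ∣ s; and since 108 = 27·4, s = 4·(27q), so 4 ∣ s.

(⇐) This fails: take s = 36. Both 9 ∣ 36 and 4 ∣ 36, yet 36 is not a multiple of 108 (since 36 = 0·108 + 36), so 108 ∤ 36.

(⇒) holds; (⇐) fails.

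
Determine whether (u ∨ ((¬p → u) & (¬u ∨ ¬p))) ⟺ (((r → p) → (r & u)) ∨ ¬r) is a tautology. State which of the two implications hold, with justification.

Neither direction holds.

(→) This fails. Under p = T, r = T, u = F, the left side is true but the right side is false.

(←) This fails. Under p = F, r = F, u = F, the left side is false but the right side is true.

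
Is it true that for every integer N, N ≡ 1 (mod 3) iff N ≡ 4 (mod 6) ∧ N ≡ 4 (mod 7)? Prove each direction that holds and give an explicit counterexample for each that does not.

[⇒] This fails: N = 1 gives 1 ≡ 1 (mod 3) but 1 ≡ 1 (mod 6), so the conjunction on the right does not hold.

[⇐] Conversely, if N ≡ 4 (mod 6) and N ≡ 4 (mod 7), then by the Chinese remainder theorem N ≡ 4 (mod 42). Since 4 ≡ 1 (mod 3) and 3 ∣ 42, we get N ≡ 1 (mod 3).

Not equivalent: only (⇐) holds.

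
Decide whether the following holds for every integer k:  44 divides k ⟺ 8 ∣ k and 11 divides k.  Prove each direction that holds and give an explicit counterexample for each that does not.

Forward direction. This fails: take k = 44. Certainly 44 ∣ 44, but 8 ∤ 44.

Converse. Suppose 8 ∣ k and 11 ∣ k. Any common multiple of 8 and 11 is a multiple of their lcm; here gcd(8, 11) = 1, so lcm(8, 11) = 8·11 = 88, so 88 ∣ k. Since 44 ∣ 88, it follows that 44 ∣ k.

Only the converse holds.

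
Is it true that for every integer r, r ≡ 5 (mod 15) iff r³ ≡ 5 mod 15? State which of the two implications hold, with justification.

Equivalent; both directions hold.

Forward direction. Suppose r ≡ 5 (mod 15). Write r = 15j + 5. Then (15j + 5)³ = 3375j³ + 3375j² + 1125j + 125 = 15(225j³ + 225j² + 75j + 8) + 5, so r³ ≡ 5 (mod 15).

Converse. Suppose r³ ≡ 5 (mod 15). The only residue r in {0, …, 14} with r³ ≡ 5 (mod 15) is r = 5, so r ≡ 5 (mod 15).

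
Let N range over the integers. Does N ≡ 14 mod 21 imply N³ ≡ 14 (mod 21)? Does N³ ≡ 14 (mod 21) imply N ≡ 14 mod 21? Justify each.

(→) Suppose N ≡ 14 mod 21. Write N = 21j + 14. Then (21j + 14)³ = 9261j³ + 18522j² + 12348j + 2744 = 21(441j³ + 882j² + 588j + 130) + 14, so N³ ≡ 14 (mod 21).

(←) Conversely, suppose N³ ≡ 14 (mod 21). The only residue r in {0, …, 20} with r³ ≡ 14 (mod 21) is r = 14, so N ≡ 14 (mod 21).

Both directions hold; the statement is true.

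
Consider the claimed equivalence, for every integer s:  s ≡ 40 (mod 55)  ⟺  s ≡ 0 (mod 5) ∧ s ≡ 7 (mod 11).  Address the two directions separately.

Equivalent; both directions hold.

Forward direction. Suppose s ≡ 40 (mod 55); write s = 55j + 40. Since 5 ∣ 55, reducing mod 5 gives s ≡ 40 ≡ 0 (mod 5); since 11 ∣ 55, reducing mod 11 gives s ≡ 40 ≡ 7 (mod 11).

Converse. If s ≡ 0 (mod 5) and s ≡ 7 (mod 11), then by the Chinese remainder theorem s ≡ 40 (mod 55). This is exactly s ≡ 40 (mod 55).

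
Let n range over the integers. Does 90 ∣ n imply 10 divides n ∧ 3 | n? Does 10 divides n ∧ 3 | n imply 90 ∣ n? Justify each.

(⟹) If 90 ∣ n, write n = 90q. Since 90 = 9·10, n = 10·(9q), so 10 ∣ n; and since 90 = 30·3, n = 3·(30q), so 3 ∣ n.

(⟸) This fails: take n = 30. Both 10 ∣ 30 and 3 ∣ 30, yet 30 is not a multiple of 90 (since 30 = 0·90 + 30), so 90 ∤ 30.

(⇒) holds; (⇐) fails.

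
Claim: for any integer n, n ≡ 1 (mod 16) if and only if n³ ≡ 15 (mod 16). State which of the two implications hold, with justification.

(⟹) This fails: take n = 1. Then 1 ≡ 1 (mod 16), but 1³ = 1 ≡ 1 (mod 16), not 15.

(⟸) This fails: take n = 15. Then 15³ = 3375 ≡ 15 (mod 16), yet 15 ≡ 15 (mod 16), not 1.

(⇒) fails and (⇐) fails.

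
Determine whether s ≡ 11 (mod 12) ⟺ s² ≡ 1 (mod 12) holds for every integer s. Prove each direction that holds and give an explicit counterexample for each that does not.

The forward direction holds; the converse fails.

(⟸) This fails: take s = 1. Then 1² = 1 ≡ 1 (mod 12), yet 1 ≡ 1 (mod 12), not 11.

(⟹) Suppose s ≡ 11 (mod 12). Write s = 12j + 11. Then (12j + 11)² = 144j² + 264j + 121 = 12(12j² + 22j + 10) + 1, so s² ≡ 1 (mod 12).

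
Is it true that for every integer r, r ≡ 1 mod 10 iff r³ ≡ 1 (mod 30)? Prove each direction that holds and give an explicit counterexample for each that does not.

(⟹) This fails: take r = 11. Then 11 ≡ 1 (mod 10), but 11³ = 1331 ≡ 11 (mod 30), not 1.

(⟸) Conversely, the residues r modulo 30 with r³ ≡ 1 (mod 30) are exactly {1}, and each is ≡ 1 (mod 10).

(⇒) fails; (⇐) holds.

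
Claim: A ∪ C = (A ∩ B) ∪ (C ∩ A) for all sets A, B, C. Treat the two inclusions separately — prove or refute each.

(⊆) fails; (⊇) holds.

(⟸) Let x ∈ (A ∩ B) ∪ (C ∩ A). Then either x ∈ A ∩ B and x ∉ C; or x ∈ A ∩ C and x ∉ B; or x ∈ A ∩ B ∩ C. In each case x ∈ A ∪ C, so (A ∩ B) ∪ (C ∩ A) ⊆ A ∪ C.

(⟹) This inclusion fails. Take A = {1}, B = ∅, C = ∅; then 1 ∈ A ∪ C but 1 ∉ (A ∩ B) ∪ (C ∩ A).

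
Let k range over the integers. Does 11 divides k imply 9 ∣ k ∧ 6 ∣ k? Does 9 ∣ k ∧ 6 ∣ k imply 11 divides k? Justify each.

(⇒) fails and (⇐) fails.

[⇒] This fails: take k = 11. Certainly 11 ∣ 11, but 9 ∤ 11.

[⇐] This fails: take k = 18. Both 9 ∣ 18 and 6 ∣ 18, yet 18 is not a multiple of 11 (since 18 = 1·11 + 7), so 11 ∤ 18.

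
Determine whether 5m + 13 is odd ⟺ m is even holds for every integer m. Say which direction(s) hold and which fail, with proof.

Both implications hold.

(⟹) Suppose 5m + 13 is odd. Since 5 is odd, 5m and m have the same parity, so 5m + 13 ≡ m + 13 (mod 2). As 13 is odd, 5m + 13 is odd exactly when m is even. Thus m is even.

(⟸) Conversely, suppose m is even; write m = 2j. Then 5m + 13 = 5·(2j) + 13 = 2·5j + 13, which is odd.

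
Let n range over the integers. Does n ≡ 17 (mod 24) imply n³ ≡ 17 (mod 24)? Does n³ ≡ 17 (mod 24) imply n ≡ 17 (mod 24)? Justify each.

(⇒) Suppose n ≡ 17 (mod 24). Write n = 24j + 17. Then (24j + 17)³ = 13824j³ + 29376j² + 20808j + 4913 = 24(576j³ + 1224j² + 867j + 204) + 17, so n³ ≡ 17 (mod 24).

(⇐) Conversely, suppose n³ ≡ 17 (mod 24). The only residue r in {0, …, 23} with r³ ≡ 17 (mod 24) is r = 17, so n ≡ 17 (mod 24).

Both directions hold; the statement is true.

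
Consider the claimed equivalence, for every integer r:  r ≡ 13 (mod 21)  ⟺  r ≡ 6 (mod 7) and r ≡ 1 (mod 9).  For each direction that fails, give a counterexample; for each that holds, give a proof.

(⟹) This fails: r = 34 gives 34 ≡ 13 (mod 21) but 34 ≡ 7 (mod 9), so the conjunction on the right does not hold.

(⟸) Conversely, if r ≡ 6 (mod 7) and r ≡ 1 (mod 9), then by the Chinese remainder theorem r ≡ 55 (mod 63). Since 55 ≡ 13 (mod 21) and 21 ∣ 63, we get r ≡ 13 (mod 21).

Not equivalent: only (⇐) holds.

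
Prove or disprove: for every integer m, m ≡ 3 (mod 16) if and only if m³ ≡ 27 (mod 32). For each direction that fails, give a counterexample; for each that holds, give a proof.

(⇒) fails; (⇐) holds.

(←) The residues r modulo 32 with r³ ≡ 27 (mod 32) are exactly {3}, and each is ≡ 3 (mod 16).

(→) This fails: take m = 19. Then 19 ≡ 3 (mod 16), but 19³ = 6859 ≡ 11 (mod 32), not 27.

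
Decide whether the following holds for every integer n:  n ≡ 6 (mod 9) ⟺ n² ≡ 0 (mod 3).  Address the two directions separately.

Forward direction. Suppose n ≡ 6 (mod 9). Then n² ≡ 6² = 36 (mod 9), and since 3 ∣ 9, also n² ≡ 0 (mod 3).

Converse. This fails: take n = 0. Then 0² = 0 ≡ 0 (mod 3), yet 0 ≡ 0 (mod 9), not 6.

The forward direction holds; the converse fails.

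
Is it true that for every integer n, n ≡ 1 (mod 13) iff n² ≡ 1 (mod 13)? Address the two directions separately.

The forward direction holds; the converse fails.

(⇒) Suppose n ≡ 1 (mod 13). Write n = 13j + 1. Then (13j + 1)² = 169j² + 26j + 1 = 13(13j² + 2j) + 1, so n² ≡ 1 (mod 13).

(⇐) This fails: take n = 12. Then 12² = 144 ≡ 1 (mod 13), yet 12 ≡ 12 (mod 13), not 1.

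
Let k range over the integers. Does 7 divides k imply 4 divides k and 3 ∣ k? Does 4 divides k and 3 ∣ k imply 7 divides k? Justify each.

Forward direction. This fails: take k = 7. Certainly 7 ∣ 7, but 4 ∤ 7.

Converse. This fails: take k = 12. Both 4 ∣ 12 and 3 ∣ 12, yet 12 is not a multiple of 7 (since 12 = 1·7 + 5), so 7 ∤ 12.

Neither implication holds.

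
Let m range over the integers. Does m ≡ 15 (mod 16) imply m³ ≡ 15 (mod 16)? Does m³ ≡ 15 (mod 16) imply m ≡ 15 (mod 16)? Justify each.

Both directions hold; the statement is true.

(→) Suppose m ≡ 15 (mod 16). Write m = 16j + 15. Then (16j + 15)³ = 4096j³ + 11520j² + 10800j + 3375 = 16(256j³ + 720j² + 675j + 210) + 15, so m³ ≡ 15 (mod 16).

(←) Conversely, suppose m³ ≡ 15 (mod 16). The only residue r in {0, …, 15} with r³ ≡ 15 (mod 16) is r = 15, so m ≡ 15 (mod 16).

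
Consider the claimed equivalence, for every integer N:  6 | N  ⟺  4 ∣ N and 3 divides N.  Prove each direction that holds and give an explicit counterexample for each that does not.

(→) This fails: take N = 6. Certainly 6 ∣ 6, but 4 ∤ 6.

(←) Suppose 4 ∣ N and 3 ∣ N. Any common multiple of 4 and 3 is a multiple of their lcm; here gcd(4, 3) = 1, so lcm(4, 3) = 4·3 = 12, so 12 ∣ N. Since 6 ∣ 12, it follows that 6 ∣ N.

Only the reverse direction holds.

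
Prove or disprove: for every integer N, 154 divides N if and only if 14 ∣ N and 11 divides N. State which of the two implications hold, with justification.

Both implications hold.

(⇐) Suppose 14 ∣ N and 11 ∣ N. Any common multiple of 14 and 11 is a multiple of their lcm; here gcd(14, 11) = 1, so lcm(14, 11) = 14·11 = 154, so 154 ∣ N.

(⇒) If 154 ∣ N, write N = 154q. Since 154 = 11·14, N = 14·(11q), so 14 ∣ N; and since 154 = 14·11, N = 11·(14q), so 11 ∣ N.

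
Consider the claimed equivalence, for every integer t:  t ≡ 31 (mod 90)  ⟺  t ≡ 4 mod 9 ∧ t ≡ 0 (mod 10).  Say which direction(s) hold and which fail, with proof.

Neither implication holds.

(⟹) This fails: t = 31 gives 31 ≡ 31 (mod 90) but 31 ≡ 1 (mod 10), so the conjunction on the right does not hold.

(⟸) This fails: t = 40 satisfies both congruences on the right (40 ≡ 4 mod 9 and 40 ≡ 0 mod 10) yet 40 ≡ 40 (mod 90), not 31.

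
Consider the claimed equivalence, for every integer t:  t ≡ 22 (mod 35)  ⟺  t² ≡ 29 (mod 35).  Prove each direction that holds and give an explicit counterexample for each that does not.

Only the forward implication holds.

Forward direction. Suppose t ≡ 22 (mod 35). Write t = 35j + 22. Then (35j + 22)² = 1225j² + 1540j + 484 = 35(35j² + 44j + 13) + 29, so t² ≡ 29 (mod 35).

Converse. This fails: take t = 8. Then 8² = 64 ≡ 29 (mod 35), yet 8 ≡ 8 (mod 35), not 22.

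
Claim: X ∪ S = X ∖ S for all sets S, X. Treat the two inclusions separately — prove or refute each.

Only the reverse inclusion holds.

(⟹) This inclusion fails. Take S = {1}, X = ∅; then 1 ∈ X ∪ S but 1 ∉ X ∖ S.

(⟸) Let x ∈ X ∖ S. Then x ∈ X and x ∉ S, from which x ∈ X ∪ S.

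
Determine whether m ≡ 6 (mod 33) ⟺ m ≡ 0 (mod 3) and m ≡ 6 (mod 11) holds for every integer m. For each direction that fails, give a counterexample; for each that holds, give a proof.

(⇒) Suppose m ≡ 6 (mod 33); write m = 33j + 6. Since 3 ∣ 33, reducing mod 3 gives m ≡ 6 ≡ 0 (mod 3); since 11 ∣ 33, reducing mod 11 gives m ≡ 6 (mod 11).

(⇐) Conversely, if m ≡ 0 (mod 3) and m ≡ 6 (mod 11), then by the Chinese remainder theorem m ≡ 6 (mod 33). This is exactly m ≡ 6 (mod 33).

Equivalent; both directions hold.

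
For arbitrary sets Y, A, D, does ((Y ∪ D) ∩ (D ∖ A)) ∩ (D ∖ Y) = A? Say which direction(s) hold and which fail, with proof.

(⊆) This inclusion fails. Take Y = ∅, A = ∅, D = {1}; then 1 ∈ ((Y ∪ D) ∩ (D ∖ A)) ∩ (D ∖ Y) but 1 ∉ A.

(⊇) This inclusion fails. Take Y = ∅, A = {1}, D = ∅; then 1 ∈ A but 1 ∉ ((Y ∪ D) ∩ (D ∖ A)) ∩ (D ∖ Y).

(⊆) fails and (⊇) fails.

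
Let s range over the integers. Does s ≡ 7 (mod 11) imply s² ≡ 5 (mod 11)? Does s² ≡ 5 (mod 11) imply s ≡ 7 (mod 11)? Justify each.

(→) Suppose s ≡ 7 (mod 11). Write s = 11j + 7. Then (11j + 7)² = 121j² + 154j + 49 = 11(11j² + 14j + 4) + 5, so s² ≡ 5 (mod 11).

(←) This fails: take s = 4. Then 4² = 16 ≡ 5 (mod 11), yet 4 ≡ 4 (mod 11), not 7.

(⇒) holds; (⇐) fails.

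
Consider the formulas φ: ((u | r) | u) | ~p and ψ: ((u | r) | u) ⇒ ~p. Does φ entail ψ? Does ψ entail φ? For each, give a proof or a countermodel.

(⇒) This fails. Under p = T, u = T, r = F, the left side is true but the right side is false.

(⇐) This fails. Under p = T, u = F, r = F, the left side is false but the right side is true.

Neither direction holds.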